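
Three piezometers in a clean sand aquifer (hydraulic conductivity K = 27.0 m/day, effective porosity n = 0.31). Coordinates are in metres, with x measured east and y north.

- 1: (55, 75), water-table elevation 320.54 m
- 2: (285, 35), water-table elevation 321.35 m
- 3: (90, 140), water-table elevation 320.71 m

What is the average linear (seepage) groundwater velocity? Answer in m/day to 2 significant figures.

Differences from 1: to 2 (Δx, Δy, Δh) = (230, -40, +0.81); to 3 = (35, 65, +0.17).
Solve a·Δx + b·Δy = Δh: det = 230·65 − 35·(-40) = 16350.
∂h/∂x = [(+0.81)·65 − (+0.17)·(-40)] / 16350 = +0.003636
∂h/∂y = [230·(+0.17) − 35·(+0.81)] / 16350 = +0.0006575
|∇h| = √(0.003636² + 0.0006575²) = 0.003695
Seepage velocity v = K·i/n = 27.0 × 0.003695 / 0.31 = 0.3218 m/day.

0.32 m/day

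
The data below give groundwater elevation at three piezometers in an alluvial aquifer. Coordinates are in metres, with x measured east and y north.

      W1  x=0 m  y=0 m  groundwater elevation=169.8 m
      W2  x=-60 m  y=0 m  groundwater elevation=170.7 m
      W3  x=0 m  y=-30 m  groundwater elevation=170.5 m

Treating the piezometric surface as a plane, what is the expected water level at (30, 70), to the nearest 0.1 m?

167.7 m

∂h/∂x = (170.7 − 169.8) / (-60 − 0) = -0.01500
∂h/∂y = (170.5 − 169.8) / (-30 − 0) = -0.02333
h(30, 70) = 169.8 + (-0.01500)·(30) + (-0.02333)·(70) = 169.8 -0.450 -1.633 = 167.717 m.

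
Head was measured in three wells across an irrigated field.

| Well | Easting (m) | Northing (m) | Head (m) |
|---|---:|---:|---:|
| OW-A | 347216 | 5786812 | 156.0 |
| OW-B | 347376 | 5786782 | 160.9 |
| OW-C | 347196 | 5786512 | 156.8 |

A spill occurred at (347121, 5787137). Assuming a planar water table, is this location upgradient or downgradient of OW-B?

downgradient

Differences from OW-A: to OW-B (Δx, Δy, Δh) = (160, -30, +4.9); to OW-C = (-20, -300, +0.8).
Solve a·Δx + b·Δy = Δh: det = 160·(-300) − (-20)·(-30) = -48600.
∂h/∂x = [(+4.9)·(-300) − (+0.8)·(-30)] / -48600 = +0.02975
∂h/∂y = [160·(+0.8) − (-20)·(+4.9)] / -48600 = -0.004650
Head at (347121, 5787137) = 156.0 + (+0.02975)·(-95) + (-0.004650)·(325) = 151.66 m.
That is lower than the 160.9 m at OW-B, so the point is downgradient.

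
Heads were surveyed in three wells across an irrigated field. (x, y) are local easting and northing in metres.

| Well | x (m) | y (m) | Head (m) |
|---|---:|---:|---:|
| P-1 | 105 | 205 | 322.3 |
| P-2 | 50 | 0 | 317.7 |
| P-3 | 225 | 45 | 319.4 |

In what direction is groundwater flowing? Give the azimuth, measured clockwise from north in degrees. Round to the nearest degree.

191°

Taking P-1 as reference: P-2−P-1 = (-55, -205, -4.6); P-3−P-1 = (120, -160, -2.9).
Determinant of the coordinate differences = (-55)·(-160) − 120·(-205) = 33400.
∂h/∂x = [(-4.6)·(-160) − (-2.9)·(-205)] / 33400 = +0.004237
∂h/∂y = [(-55)·(-2.9) − 120·(-4.6)] / 33400 = +0.02130
Flow direction (−∇h) has components (-0.004237 E, -0.02130 N).
Azimuth = atan2(E, N) = atan2(-0.004237, -0.02130) = 191.2° ≈ 191°.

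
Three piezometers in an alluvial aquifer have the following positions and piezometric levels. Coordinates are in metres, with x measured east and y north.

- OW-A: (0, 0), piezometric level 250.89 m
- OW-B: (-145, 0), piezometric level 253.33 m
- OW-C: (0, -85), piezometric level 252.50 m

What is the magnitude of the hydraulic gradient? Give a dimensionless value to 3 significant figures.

∂h/∂x = (253.33 − 250.89) / (-145 − 0) = -0.01683
∂h/∂y = (252.50 − 250.89) / (-85 − 0) = -0.01894
|∇h| = √(-0.01683² + -0.01894²) = 0.02534

0.0253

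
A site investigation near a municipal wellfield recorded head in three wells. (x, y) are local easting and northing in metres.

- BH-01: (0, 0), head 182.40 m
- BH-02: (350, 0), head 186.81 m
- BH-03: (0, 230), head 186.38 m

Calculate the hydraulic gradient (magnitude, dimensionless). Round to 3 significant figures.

∂h/∂x = (186.81 − 182.40) / (350 − 0) = +0.01260
∂h/∂y = (186.38 − 182.40) / (230 − 0) = +0.01730
|∇h| = √(0.01260² + 0.01730²) = 0.0214

0.0214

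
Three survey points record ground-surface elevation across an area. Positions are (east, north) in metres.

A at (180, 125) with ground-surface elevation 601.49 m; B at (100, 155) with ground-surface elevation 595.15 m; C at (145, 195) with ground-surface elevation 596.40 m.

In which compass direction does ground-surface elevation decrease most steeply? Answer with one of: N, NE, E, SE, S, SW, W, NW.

NW

With z = a·x + b·y + c and A as origin, the differences give:
  (-80)·a + 30·b = -6.34
  (-35)·a + 70·b = -5.09
Eliminate b (×70 and ×30, subtract): -4550·a = -291.100 → a = ∂z/∂x = +0.06398
Back-substitute: b = ∂z/∂y = -0.04073.
Steepest decrease is along −∇f = (-0.06398 E, +0.04073 N) → northwest.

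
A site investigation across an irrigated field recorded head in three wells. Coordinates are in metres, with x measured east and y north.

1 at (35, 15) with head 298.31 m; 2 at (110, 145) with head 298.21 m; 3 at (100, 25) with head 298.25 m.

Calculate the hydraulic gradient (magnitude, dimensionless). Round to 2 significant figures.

With h = a·x + b·y + c and 1 as origin, the differences give:
  75·a + 130·b = -0.10
  65·a + 10·b = -0.06
Eliminate b (×10 and ×130, subtract): -7700·a = 6.800 → a = ∂h/∂x = -0.0008831
Back-substitute: b = ∂h/∂y = -0.0002597.
|∇h| = √(-0.0008831² + -0.0002597²) = 0.0009205

0.00092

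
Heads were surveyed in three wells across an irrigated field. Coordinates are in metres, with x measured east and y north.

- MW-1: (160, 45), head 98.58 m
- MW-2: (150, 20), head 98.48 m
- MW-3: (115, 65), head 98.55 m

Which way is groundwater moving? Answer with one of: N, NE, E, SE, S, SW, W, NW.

SW

Differences from MW-1: to MW-2 (Δx, Δy, Δh) = (-10, -25, -0.10); to MW-3 = (-45, 20, -0.03).
Determinant of the coordinate differences = (-10)·20 − (-45)·(-25) = -1325.
∂h/∂x = [(-0.10)·20 − (-0.03)·(-25)] / -1325 = +0.002075
∂h/∂y = [(-10)·(-0.03) − (-45)·(-0.10)] / -1325 = +0.003170
Flow = −∇h = (-0.002075 east, -0.003170 north), which points southwest.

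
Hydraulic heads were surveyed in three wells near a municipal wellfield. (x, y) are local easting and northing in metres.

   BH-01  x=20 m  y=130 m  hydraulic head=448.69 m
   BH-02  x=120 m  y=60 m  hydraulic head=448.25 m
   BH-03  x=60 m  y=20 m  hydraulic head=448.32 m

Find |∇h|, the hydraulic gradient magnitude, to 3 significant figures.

0.00362

Taking BH-01 as reference: BH-02−BH-01 = (100, -70, -0.44); BH-03−BH-01 = (40, -110, -0.37).
Determinant of the coordinate differences = 100·(-110) − 40·(-70) = -8200.
∂h/∂x = [(-0.44)·(-110) − (-0.37)·(-70)] / -8200 = -0.002744
∂h/∂y = [100·(-0.37) − 40·(-0.44)] / -8200 = +0.002366
|∇h| = √(-0.002744² + 0.002366²) = 0.003623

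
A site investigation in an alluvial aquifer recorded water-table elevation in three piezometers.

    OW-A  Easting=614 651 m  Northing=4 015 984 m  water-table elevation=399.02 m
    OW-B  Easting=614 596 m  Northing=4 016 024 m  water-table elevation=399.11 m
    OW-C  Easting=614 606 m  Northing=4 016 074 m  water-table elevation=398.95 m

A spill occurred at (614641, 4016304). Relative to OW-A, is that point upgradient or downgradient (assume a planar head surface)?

With h = a·x + b·y + c and OW-A as origin, the differences give:
  (-55)·a + 40·b = +0.09
  (-45)·a + 90·b = -0.07
Eliminate b (×90 and ×40, subtract): -3150·a = 10.900 → a = ∂h/∂x = -0.003460
Back-substitute: b = ∂h/∂y = -0.002508.
Head at (614641, 4016304) = 399.02 + (-0.003460)·(-10) + (-0.002508)·(320) = 398.25 m.
That is lower than the 399.02 m at OW-A, so the point is downgradient.

downgradient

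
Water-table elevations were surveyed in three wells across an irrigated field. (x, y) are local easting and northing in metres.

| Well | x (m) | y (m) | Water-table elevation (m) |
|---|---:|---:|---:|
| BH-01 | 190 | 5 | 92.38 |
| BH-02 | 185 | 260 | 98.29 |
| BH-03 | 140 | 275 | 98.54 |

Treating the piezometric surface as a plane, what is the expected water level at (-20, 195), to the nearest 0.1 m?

Differences from BH-01: to BH-02 (Δx, Δy, Δh) = (-5, 255, +5.91); to BH-03 = (-50, 270, +6.16).
Solve a·Δx + b·Δy = Δh: det = (-5)·270 − (-50)·255 = 11400.
∂h/∂x = [(+5.91)·270 − (+6.16)·255] / 11400 = +0.002184
∂h/∂y = [(-5)·(+6.16) − (-50)·(+5.91)] / 11400 = +0.02322
h(-20, 195) = 92.38 + (+0.002184)·(-210) + (+0.02322)·(190) = 92.38 -0.459 +4.412 = 96.333 m.

96.3 m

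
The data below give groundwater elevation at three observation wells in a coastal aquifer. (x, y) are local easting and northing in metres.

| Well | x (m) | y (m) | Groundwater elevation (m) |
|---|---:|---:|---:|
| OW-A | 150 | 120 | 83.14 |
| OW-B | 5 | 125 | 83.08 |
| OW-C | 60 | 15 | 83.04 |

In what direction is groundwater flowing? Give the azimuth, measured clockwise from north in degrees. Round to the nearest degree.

217°

With h = a·x + b·y + c and OW-A as origin, the differences give:
  (-145)·a + 5·b = -0.06
  (-90)·a + (-105)·b = -0.10
Eliminate b (×(-105) and ×5, subtract): 15675·a = 6.800 → a = ∂h/∂x = +0.0004338
Back-substitute: b = ∂h/∂y = +0.0005805.
Flow direction (−∇h) has components (-0.0004338 E, -0.0005805 N).
Azimuth = atan2(E, N) = atan2(-0.0004338, -0.0005805) = 216.8° ≈ 217°.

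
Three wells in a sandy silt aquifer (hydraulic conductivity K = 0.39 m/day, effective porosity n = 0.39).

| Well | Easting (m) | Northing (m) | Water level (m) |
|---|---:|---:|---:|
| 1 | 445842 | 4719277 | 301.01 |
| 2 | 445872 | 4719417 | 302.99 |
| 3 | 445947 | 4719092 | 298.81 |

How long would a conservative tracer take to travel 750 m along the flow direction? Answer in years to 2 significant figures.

150 years

Three-point gradient (reference 1): Δ to 2 = (30, 140, +1.98), Δ to 3 = (105, -185, -2.20).
∂h/∂x = +0.002879, ∂h/∂y = +0.01353 (det = -20250).
|∇h| = √(0.002879² + 0.01353²) = 0.01383
Seepage velocity v = K·i/n = 0.39 × 0.01383 / 0.39 = 0.01383 m/day.
t = 750 / 0.01383 = 5.423e+04 days = 148 years.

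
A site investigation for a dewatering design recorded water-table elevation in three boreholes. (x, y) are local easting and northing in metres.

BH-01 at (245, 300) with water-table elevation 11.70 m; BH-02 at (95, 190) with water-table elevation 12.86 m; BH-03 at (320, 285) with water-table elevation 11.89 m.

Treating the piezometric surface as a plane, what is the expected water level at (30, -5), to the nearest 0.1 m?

With h = a·x + b·y + c and BH-01 as origin, the differences give:
  (-150)·a + (-110)·b = +1.16
  75·a + (-15)·b = +0.19
Eliminate b (×(-15) and ×(-110), subtract): 10500·a = 3.500 → a = ∂h/∂x = +0.0003333
Back-substitute: b = ∂h/∂y = -0.01100.
h(30, -5) = 11.70 + (+0.0003333)·(-215) + (-0.01100)·(-305) = 11.70 -0.072 +3.355 = 14.983 m.

15.0 m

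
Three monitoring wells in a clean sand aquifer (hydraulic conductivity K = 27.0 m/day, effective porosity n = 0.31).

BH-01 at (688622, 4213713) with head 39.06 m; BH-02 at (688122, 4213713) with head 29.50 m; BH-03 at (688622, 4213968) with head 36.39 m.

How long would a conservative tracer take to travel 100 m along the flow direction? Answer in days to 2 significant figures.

∂h/∂x = (29.50 − 39.06) / (688122 − 688622) = +0.01912
∂h/∂y = (36.39 − 39.06) / (4213968 − 4213713) = -0.01047
|∇h| = √(0.01912² + -0.01047²) = 0.0218
Seepage velocity v = K·i/n = 27.0 × 0.0218 / 0.31 = 1.899 m/day.
t = 100 / 1.899 = 52.66 days.

53 days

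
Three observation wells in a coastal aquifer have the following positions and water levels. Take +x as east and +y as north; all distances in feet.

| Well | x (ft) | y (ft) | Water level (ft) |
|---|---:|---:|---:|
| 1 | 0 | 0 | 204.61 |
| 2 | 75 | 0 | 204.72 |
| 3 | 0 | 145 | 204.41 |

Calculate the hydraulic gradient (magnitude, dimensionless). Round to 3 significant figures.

0.00201

∂h/∂x = (204.72 − 204.61) / (75 − 0) = +0.001467
∂h/∂y = (204.41 − 204.61) / (145 − 0) = -0.001379
|∇h| = √(0.001467² + -0.001379²) = 0.002013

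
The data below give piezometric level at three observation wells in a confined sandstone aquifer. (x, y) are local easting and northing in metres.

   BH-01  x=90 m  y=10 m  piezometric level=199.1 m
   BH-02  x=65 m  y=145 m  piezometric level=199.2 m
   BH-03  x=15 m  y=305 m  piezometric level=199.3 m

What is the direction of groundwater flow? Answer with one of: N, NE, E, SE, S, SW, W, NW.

SW

With h = a·x + b·y + c and BH-01 as origin, the differences give:
  (-25)·a + 135·b = +0.1
  (-75)·a + 295·b = +0.2
Eliminate b (×295 and ×135, subtract): 2750·a = 2.50 → a = ∂h/∂x = +0.0009091
Back-substitute: b = ∂h/∂y = +0.0009091.
Flow = −∇h = (-0.0009091 east, -0.0009091 north), which points southwest.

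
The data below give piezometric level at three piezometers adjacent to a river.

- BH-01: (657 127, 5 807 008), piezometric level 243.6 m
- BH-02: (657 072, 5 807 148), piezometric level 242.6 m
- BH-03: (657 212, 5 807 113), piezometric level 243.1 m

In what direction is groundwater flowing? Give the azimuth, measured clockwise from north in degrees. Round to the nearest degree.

343°

With h = a·x + b·y + c and BH-01 as origin, the differences give:
  (-55)·a + 140·b = -1.0
  85·a + 105·b = -0.5
Eliminate b (×105 and ×140, subtract): -17675·a = -35.00 → a = ∂h/∂x = +0.001980
Back-substitute: b = ∂h/∂y = -0.006365.
Flow direction (−∇h) has components (-0.001980 E, +0.006365 N).
Azimuth = atan2(E, N) = atan2(-0.001980, +0.006365) = 342.7° ≈ 343°.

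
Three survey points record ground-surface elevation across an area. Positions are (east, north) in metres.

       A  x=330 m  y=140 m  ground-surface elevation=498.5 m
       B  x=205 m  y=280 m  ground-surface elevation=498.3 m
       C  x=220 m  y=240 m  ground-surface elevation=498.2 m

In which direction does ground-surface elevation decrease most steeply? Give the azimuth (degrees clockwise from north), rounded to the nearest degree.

235°

Differences from A: to B (Δx, Δy, Δh) = (-125, 140, -0.2); to C = (-110, 100, -0.3).
Determinant of the coordinate differences = (-125)·100 − (-110)·140 = 2900.
∂z/∂x = [(-0.2)·100 − (-0.3)·140] / 2900 = +0.007586
∂z/∂y = [(-125)·(-0.3) − (-110)·(-0.2)] / 2900 = +0.005345
Steepest decrease is along −∇f: components (-0.007586 E, -0.005345 N).
Azimuth = atan2(-0.007586, -0.005345) = 234.8° ≈ 235°.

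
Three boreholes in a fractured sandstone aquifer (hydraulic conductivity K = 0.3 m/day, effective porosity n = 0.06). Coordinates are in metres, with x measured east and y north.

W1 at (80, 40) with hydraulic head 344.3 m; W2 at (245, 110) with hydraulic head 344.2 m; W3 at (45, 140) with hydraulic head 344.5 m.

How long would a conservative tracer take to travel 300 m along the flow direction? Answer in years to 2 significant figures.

Differences from W1: to W2 (Δx, Δy, Δh) = (165, 70, -0.1); to W3 = (-35, 100, +0.2).
Solve a·Δx + b·Δy = Δh: det = 165·100 − (-35)·70 = 18950.
∂h/∂x = [(-0.1)·100 − (+0.2)·70] / 18950 = -0.001266
∂h/∂y = [165·(+0.2) − (-35)·(-0.1)] / 18950 = +0.001557
|∇h| = √(-0.001266² + 0.001557²) = 0.002007
Seepage velocity v = K·i/n = 0.3 × 0.002007 / 0.06 = 0.01004 m/day.
t = 300 / 0.01004 = 2.988e+04 days = 81.8 years.

82 years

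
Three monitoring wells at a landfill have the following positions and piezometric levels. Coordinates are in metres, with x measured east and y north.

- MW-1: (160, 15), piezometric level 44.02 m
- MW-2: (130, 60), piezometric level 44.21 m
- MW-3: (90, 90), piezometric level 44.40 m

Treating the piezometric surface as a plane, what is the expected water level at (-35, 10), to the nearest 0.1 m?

44.6 m

Differences from MW-1: to MW-2 (Δx, Δy, Δh) = (-30, 45, +0.19); to MW-3 = (-70, 75, +0.38).
Determinant of the coordinate differences = (-30)·75 − (-70)·45 = 900.
∂h/∂x = [(+0.19)·75 − (+0.38)·45] / 900 = -0.003167
∂h/∂y = [(-30)·(+0.38) − (-70)·(+0.19)] / 900 = +0.002111
h(-35, 10) = 44.02 + (-0.003167)·(-195) + (+0.002111)·(-5) = 44.02 +0.617 -0.011 = 44.627 m.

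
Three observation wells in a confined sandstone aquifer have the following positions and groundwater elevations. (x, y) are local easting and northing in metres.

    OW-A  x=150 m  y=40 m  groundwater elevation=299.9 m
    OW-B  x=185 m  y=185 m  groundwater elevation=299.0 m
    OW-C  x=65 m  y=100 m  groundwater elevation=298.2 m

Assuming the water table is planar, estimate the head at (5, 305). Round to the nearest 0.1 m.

295.5 m

Taking OW-A as reference: OW-B−OW-A = (35, 145, -0.9); OW-C−OW-A = (-85, 60, -1.7).
Determinant of the coordinate differences = 35·60 − (-85)·145 = 14425.
∂h/∂x = [(-0.9)·60 − (-1.7)·145] / 14425 = +0.01334
∂h/∂y = [35·(-1.7) − (-85)·(-0.9)] / 14425 = -0.009428
h(5, 305) = 299.9 + (+0.01334)·(-145) + (-0.009428)·(265) = 299.9 -1.935 -2.498 = 295.467 m.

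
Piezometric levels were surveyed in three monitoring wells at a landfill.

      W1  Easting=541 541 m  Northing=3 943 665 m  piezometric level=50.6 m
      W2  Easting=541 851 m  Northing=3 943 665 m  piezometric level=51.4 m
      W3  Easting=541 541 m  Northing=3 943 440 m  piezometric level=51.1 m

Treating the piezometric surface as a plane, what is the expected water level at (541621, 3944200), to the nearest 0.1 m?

∂h/∂x = (51.4 − 50.6) / (541851 − 541541) = +0.002581
∂h/∂y = (51.1 − 50.6) / (3943440 − 3943665) = -0.002222
h(541621, 3944200) = 50.6 + (+0.002581)·(80) + (-0.002222)·(535) = 50.6 +0.206 -1.189 = 49.618 m.

49.6 m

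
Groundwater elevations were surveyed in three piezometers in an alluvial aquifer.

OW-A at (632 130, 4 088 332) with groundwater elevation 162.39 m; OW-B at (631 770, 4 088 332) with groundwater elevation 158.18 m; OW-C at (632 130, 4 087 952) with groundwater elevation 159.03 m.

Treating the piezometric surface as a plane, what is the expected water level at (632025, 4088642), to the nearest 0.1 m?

163.9 m

∂h/∂x = (158.18 − 162.39) / (631770 − 632130) = +0.01169
∂h/∂y = (159.03 − 162.39) / (4087952 − 4088332) = +0.008842
h(632025, 4088642) = 162.39 + (+0.01169)·(-105) + (+0.008842)·(310) = 162.39 -1.228 +2.741 = 163.903 m.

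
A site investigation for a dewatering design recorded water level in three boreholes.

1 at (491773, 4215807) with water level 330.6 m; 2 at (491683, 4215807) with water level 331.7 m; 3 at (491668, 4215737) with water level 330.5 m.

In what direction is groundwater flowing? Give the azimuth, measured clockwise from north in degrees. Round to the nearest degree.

Three-point gradient (reference 1): Δ to 2 = (-90, 0, +1.1), Δ to 3 = (-105, -70, -0.1).
∂h/∂x = -0.01222, ∂h/∂y = +0.01976 (det = 6300).
Flow direction (−∇h) has components (+0.01222 E, -0.01976 N).
Azimuth = atan2(E, N) = atan2(+0.01222, -0.01976) = 148.3° ≈ 148°.

148°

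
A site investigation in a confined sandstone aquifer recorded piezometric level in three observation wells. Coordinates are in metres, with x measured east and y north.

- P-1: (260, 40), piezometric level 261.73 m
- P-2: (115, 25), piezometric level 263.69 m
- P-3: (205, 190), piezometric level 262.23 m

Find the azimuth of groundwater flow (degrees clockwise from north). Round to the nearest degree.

Differences from P-1: to P-2 (Δx, Δy, Δh) = (-145, -15, +1.96); to P-3 = (-55, 150, +0.50).
Determinant of the coordinate differences = (-145)·150 − (-55)·(-15) = -22575.
∂h/∂x = [(+1.96)·150 − (+0.50)·(-15)] / -22575 = -0.01336
∂h/∂y = [(-145)·(+0.50) − (-55)·(+1.96)] / -22575 = -0.001564
Flow direction (−∇h) has components (+0.01336 E, +0.001564 N).
Azimuth = atan2(E, N) = atan2(+0.01336, +0.001564) = 83.3° ≈ 083°.

083°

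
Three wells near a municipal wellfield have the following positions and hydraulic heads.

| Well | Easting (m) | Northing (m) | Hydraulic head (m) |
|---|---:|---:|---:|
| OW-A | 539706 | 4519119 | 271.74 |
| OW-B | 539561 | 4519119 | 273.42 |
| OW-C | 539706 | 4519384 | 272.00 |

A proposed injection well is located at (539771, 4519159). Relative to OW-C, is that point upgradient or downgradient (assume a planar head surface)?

∂h/∂x = (273.42 − 271.74) / (539561 − 539706) = -0.01159
∂h/∂y = (272.00 − 271.74) / (4519384 − 4519119) = +0.0009811
Head at (539771, 4519159) = 271.74 + (-0.01159)·(65) + (+0.0009811)·(40) = 271.03 m.
That is lower than the 272.00 m at OW-C, so the point is downgradient.

downgradient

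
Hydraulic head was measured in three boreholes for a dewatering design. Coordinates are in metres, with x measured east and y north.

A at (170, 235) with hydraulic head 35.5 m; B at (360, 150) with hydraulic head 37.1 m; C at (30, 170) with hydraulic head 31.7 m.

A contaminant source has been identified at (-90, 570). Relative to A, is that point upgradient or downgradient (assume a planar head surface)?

With h = a·x + b·y + c and A as origin, the differences give:
  190·a + (-85)·b = +1.6
  (-140)·a + (-65)·b = -3.8
Eliminate b (×(-65) and ×(-85), subtract): -24250·a = -427.00 → a = ∂h/∂x = +0.01761
Back-substitute: b = ∂h/∂y = +0.02054.
Head at (-90, 570) = 35.5 + (+0.01761)·(-260) + (+0.02054)·(335) = 37.80 m.
That is higher than the 35.5 m at A, so the point is upgradient.

upgradient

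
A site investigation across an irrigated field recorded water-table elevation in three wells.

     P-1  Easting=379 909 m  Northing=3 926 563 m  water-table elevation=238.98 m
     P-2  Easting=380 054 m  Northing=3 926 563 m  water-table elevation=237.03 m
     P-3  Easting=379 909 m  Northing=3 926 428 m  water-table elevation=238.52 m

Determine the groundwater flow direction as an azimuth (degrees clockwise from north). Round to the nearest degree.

∂h/∂x = (237.03 − 238.98) / (380054 − 379909) = -0.01345
∂h/∂y = (238.52 − 238.98) / (3926428 − 3926563) = +0.003407
Flow direction (−∇h) has components (+0.01345 E, -0.003407 N).
Azimuth = atan2(E, N) = atan2(+0.01345, -0.003407) = 104.2° ≈ 104°.

104°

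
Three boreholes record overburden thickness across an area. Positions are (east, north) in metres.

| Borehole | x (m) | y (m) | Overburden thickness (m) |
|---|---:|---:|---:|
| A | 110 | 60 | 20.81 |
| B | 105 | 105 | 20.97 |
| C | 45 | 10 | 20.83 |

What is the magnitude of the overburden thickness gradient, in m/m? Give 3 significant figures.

0.00429 m/m

With d = a·x + b·y + c and A as origin, the differences give:
  (-5)·a + 45·b = +0.16
  (-65)·a + (-50)·b = +0.02
Eliminate b (×(-50) and ×45, subtract): 3175·a = -8.900 → a = ∂d/∂x = -0.002803
Back-substitute: b = ∂d/∂y = +0.003244.
|∇f| = √(-0.002803² + 0.003244²) = 0.004287 m/m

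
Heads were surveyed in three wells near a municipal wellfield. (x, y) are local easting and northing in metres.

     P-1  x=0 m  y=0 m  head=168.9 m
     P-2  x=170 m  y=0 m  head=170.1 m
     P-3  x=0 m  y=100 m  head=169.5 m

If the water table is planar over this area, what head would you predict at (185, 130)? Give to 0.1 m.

171.0 m

∂h/∂x = (170.1 − 168.9) / (170 − 0) = +0.007059
∂h/∂y = (169.5 − 168.9) / (100 − 0) = +0.006000
h(185, 130) = 168.9 + (+0.007059)·(185) + (+0.006000)·(130) = 168.9 +1.306 +0.780 = 170.986 m.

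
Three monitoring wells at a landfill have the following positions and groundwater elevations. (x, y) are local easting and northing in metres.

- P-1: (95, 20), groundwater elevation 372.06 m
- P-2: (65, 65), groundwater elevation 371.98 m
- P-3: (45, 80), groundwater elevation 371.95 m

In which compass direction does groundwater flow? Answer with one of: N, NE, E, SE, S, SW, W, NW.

Differences from P-1: to P-2 (Δx, Δy, Δh) = (-30, 45, -0.08); to P-3 = (-50, 60, -0.11).
Solve a·Δx + b·Δy = Δh: det = (-30)·60 − (-50)·45 = 450.
∂h/∂x = [(-0.08)·60 − (-0.11)·45] / 450 = +0.0003333
∂h/∂y = [(-30)·(-0.11) − (-50)·(-0.08)] / 450 = -0.001556
Flow = −∇h = (-0.0003333 east, +0.001556 north), which points north.

N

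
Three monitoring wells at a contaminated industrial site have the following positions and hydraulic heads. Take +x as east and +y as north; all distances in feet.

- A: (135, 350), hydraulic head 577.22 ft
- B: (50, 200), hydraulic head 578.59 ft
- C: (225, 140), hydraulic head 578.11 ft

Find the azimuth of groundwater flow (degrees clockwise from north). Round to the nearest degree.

Differences from A: to B (Δx, Δy, Δh) = (-85, -150, +1.37); to C = (90, -210, +0.89).
Solve a·Δx + b·Δy = Δh: det = (-85)·(-210) − 90·(-150) = 31350.
∂h/∂x = [(+1.37)·(-210) − (+0.89)·(-150)] / 31350 = -0.004919
∂h/∂y = [(-85)·(+0.89) − 90·(+1.37)] / 31350 = -0.006346
Flow direction (−∇h) has components (+0.004919 E, +0.006346 N).
Azimuth = atan2(E, N) = atan2(+0.004919, +0.006346) = 37.8° ≈ 038°.

038°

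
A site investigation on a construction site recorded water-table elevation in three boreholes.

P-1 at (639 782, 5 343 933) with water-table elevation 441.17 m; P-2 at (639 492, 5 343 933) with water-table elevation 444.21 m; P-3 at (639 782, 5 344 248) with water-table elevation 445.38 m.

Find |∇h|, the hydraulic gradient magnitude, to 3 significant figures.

0.0170

∂h/∂x = (444.21 − 441.17) / (639492 − 639782) = -0.01048
∂h/∂y = (445.38 − 441.17) / (5344248 − 5343933) = +0.01337
|∇h| = √(-0.01048² + 0.01337²) = 0.01699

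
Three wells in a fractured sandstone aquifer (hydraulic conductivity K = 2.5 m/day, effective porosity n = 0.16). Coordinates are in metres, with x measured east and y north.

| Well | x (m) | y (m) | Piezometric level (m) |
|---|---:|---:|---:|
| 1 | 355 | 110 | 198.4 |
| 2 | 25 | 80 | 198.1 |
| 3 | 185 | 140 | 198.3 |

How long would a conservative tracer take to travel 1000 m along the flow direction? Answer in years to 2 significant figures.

120 years

With h = a·x + b·y + c and 1 as origin, the differences give:
  (-330)·a + (-30)·b = -0.3
  (-170)·a + 30·b = -0.1
Eliminate b (×30 and ×(-30), subtract): -15000·a = -12.00 → a = ∂h/∂x = +0.0008000
Back-substitute: b = ∂h/∂y = +0.001200.
|∇h| = √(0.0008000² + 0.001200²) = 0.001442
Seepage velocity v = K·i/n = 2.5 × 0.001442 / 0.16 = 0.02253 m/day.
t = 1000 / 0.02253 = 4.439e+04 days = 122 years.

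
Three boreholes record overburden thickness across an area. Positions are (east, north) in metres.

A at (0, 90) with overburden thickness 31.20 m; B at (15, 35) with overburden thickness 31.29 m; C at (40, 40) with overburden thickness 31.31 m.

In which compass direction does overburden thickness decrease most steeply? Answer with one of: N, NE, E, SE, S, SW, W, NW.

With d = a·x + b·y + c and A as origin, the differences give:
  15·a + (-55)·b = +0.09
  40·a + (-50)·b = +0.11
Eliminate b (×(-50) and ×(-55), subtract): 1450·a = 1.550 → a = ∂d/∂x = +0.001069
Back-substitute: b = ∂d/∂y = -0.001345.
Steepest decrease is along −∇f = (-0.001069 E, +0.001345 N) → northwest.

NW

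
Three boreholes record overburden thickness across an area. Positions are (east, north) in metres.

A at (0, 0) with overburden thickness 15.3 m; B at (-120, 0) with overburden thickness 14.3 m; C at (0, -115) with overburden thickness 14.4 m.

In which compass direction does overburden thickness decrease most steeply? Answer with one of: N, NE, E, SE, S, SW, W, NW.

SW

∂d/∂x = (14.3 − 15.3) / (-120 − 0) = +0.008333
∂d/∂y = (14.4 − 15.3) / (-115 − 0) = +0.007826
Steepest decrease is along −∇f = (-0.008333 E, -0.007826 N) → southwest.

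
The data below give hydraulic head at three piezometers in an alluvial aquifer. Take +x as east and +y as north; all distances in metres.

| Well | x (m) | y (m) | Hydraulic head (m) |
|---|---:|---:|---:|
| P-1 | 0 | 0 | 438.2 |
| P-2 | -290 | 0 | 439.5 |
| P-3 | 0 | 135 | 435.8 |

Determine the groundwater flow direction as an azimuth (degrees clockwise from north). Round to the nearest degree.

∂h/∂x = (439.5 − 438.2) / (-290 − 0) = -0.004483
∂h/∂y = (435.8 − 438.2) / (135 − 0) = -0.01778
Flow direction (−∇h) has components (+0.004483 E, +0.01778 N).
Azimuth = atan2(E, N) = atan2(+0.004483, +0.01778) = 14.2° ≈ 014°.

014°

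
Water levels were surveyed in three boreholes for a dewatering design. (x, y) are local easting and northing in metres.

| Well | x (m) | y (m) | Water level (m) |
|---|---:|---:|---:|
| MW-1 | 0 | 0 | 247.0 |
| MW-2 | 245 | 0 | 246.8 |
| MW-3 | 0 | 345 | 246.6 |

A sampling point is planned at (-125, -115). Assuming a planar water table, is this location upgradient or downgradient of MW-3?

∂h/∂x = (246.8 − 247.0) / (245 − 0) = -0.0008163
∂h/∂y = (246.6 − 247.0) / (345 − 0) = -0.001159
Head at (-125, -115) = 247.0 + (-0.0008163)·(-125) + (-0.001159)·(-115) = 247.24 m.
That is higher than the 246.6 m at MW-3, so the point is upgradient.

upgradient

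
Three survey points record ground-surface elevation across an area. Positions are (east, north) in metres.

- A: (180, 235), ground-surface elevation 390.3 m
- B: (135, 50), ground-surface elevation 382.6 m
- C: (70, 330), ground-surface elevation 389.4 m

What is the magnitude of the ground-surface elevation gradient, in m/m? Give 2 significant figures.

Three-point gradient (reference A): Δ to B = (-45, -185, -7.7), Δ to C = (-110, 95, -0.9).
∂z/∂x = +0.03647, ∂z/∂y = +0.03275 (det = -24625).
|∇f| = √(0.03647² + 0.03275²) = 0.04902 m/m

0.049 m/m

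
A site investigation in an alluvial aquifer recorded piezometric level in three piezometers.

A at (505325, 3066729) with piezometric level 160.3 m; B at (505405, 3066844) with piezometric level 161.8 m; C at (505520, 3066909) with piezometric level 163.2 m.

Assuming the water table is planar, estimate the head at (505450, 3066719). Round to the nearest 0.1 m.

Taking A as reference: B−A = (80, 115, +1.5); C−A = (195, 180, +2.9).
Solve a·Δx + b·Δy = Δh: det = 80·180 − 195·115 = -8025.
∂h/∂x = [(+1.5)·180 − (+2.9)·115] / -8025 = +0.007913
∂h/∂y = [80·(+2.9) − 195·(+1.5)] / -8025 = +0.007539
h(505450, 3066719) = 160.3 + (+0.007913)·(125) + (+0.007539)·(-10) = 160.3 +0.989 -0.075 = 161.214 m.

161.2 m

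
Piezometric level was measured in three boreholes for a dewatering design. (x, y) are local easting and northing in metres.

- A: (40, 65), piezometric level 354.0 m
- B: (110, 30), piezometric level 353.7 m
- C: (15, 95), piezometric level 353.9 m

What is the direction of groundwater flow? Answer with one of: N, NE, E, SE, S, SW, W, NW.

Taking A as reference: B−A = (70, -35, -0.3); C−A = (-25, 30, -0.1).
Determinant of the coordinate differences = 70·30 − (-25)·(-35) = 1225.
∂h/∂x = [(-0.3)·30 − (-0.1)·(-35)] / 1225 = -0.01020
∂h/∂y = [70·(-0.1) − (-25)·(-0.3)] / 1225 = -0.01184
Flow = −∇h = (+0.01020 east, +0.01184 north), which points northeast.

NE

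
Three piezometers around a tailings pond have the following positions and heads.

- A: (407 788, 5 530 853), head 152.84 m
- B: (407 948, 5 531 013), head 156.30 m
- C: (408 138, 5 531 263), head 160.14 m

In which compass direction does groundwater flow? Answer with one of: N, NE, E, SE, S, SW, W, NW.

Three-point gradient (reference A): Δ to B = (160, 160, +3.46), Δ to C = (350, 410, +7.30).
∂h/∂x = +0.02610, ∂h/∂y = -0.004479 (det = 9600).
Flow = −∇h = (-0.02610 east, +0.004479 north), which points west.

W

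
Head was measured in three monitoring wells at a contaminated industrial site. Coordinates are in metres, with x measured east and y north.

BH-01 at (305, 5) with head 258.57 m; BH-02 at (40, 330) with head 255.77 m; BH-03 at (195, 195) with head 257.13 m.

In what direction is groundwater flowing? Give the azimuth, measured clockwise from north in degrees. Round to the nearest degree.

Differences from BH-01: to BH-02 (Δx, Δy, Δh) = (-265, 325, -2.80); to BH-03 = (-110, 190, -1.44).
Determinant of the coordinate differences = (-265)·190 − (-110)·325 = -14600.
∂h/∂x = [(-2.80)·190 − (-1.44)·325] / -14600 = +0.004384
∂h/∂y = [(-265)·(-1.44) − (-110)·(-2.80)] / -14600 = -0.005041
Flow direction (−∇h) has components (-0.004384 E, +0.005041 N).
Azimuth = atan2(E, N) = atan2(-0.004384, +0.005041) = 319.0° ≈ 319°.

319°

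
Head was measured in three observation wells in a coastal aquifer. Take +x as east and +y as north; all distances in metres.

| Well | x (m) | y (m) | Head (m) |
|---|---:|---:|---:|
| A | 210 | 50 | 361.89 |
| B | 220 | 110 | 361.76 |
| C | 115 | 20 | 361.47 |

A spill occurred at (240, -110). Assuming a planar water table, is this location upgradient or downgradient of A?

upgradient

Three-point gradient (reference A): Δ to B = (10, 60, -0.13), Δ to C = (-95, -30, -0.42).
∂h/∂x = +0.005389, ∂h/∂y = -0.003065 (det = 5400).
Head at (240, -110) = 361.89 + (+0.005389)·(30) + (-0.003065)·(-160) = 362.54 m.
That is higher than the 361.89 m at A, so the point is upgradient.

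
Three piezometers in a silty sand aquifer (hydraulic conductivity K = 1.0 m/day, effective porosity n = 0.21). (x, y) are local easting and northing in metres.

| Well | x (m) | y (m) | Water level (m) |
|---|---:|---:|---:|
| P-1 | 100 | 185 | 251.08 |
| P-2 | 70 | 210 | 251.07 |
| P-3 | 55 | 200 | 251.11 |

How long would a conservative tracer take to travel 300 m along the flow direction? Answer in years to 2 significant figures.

72 years

Taking P-1 as reference: P-2−P-1 = (-30, 25, -0.01); P-3−P-1 = (-45, 15, +0.03).
Determinant of the coordinate differences = (-30)·15 − (-45)·25 = 675.
∂h/∂x = [(-0.01)·15 − (+0.03)·25] / 675 = -0.001333
∂h/∂y = [(-30)·(+0.03) − (-45)·(-0.01)] / 675 = -0.002000
|∇h| = √(-0.001333² + -0.002000²) = 0.002404
Seepage velocity v = K·i/n = 1.0 × 0.002404 / 0.21 = 0.01145 m/day.
t = 300 / 0.01145 = 2.62e+04 days = 71.7 years.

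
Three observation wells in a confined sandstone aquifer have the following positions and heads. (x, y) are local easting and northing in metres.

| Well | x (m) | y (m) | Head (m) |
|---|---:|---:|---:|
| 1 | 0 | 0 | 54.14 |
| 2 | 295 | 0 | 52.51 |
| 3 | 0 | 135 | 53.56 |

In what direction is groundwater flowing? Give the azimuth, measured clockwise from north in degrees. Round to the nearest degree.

∂h/∂x = (52.51 − 54.14) / (295 − 0) = -0.005525
∂h/∂y = (53.56 − 54.14) / (135 − 0) = -0.004296
Flow direction (−∇h) has components (+0.005525 E, +0.004296 N).
Azimuth = atan2(E, N) = atan2(+0.005525, +0.004296) = 52.1° ≈ 052°.

052°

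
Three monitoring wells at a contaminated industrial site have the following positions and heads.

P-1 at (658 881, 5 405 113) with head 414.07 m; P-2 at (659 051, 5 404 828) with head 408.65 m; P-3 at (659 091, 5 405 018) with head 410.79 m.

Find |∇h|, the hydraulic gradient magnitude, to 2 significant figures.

0.016

With h = a·x + b·y + c and P-1 as origin, the differences give:
  170·a + (-285)·b = -5.42
  210·a + (-95)·b = -3.28
Eliminate b (×(-95) and ×(-285), subtract): 43700·a = -419.900 → a = ∂h/∂x = -0.009609
Back-substitute: b = ∂h/∂y = +0.01329.
|∇h| = √(-0.009609² + 0.01329²) = 0.0164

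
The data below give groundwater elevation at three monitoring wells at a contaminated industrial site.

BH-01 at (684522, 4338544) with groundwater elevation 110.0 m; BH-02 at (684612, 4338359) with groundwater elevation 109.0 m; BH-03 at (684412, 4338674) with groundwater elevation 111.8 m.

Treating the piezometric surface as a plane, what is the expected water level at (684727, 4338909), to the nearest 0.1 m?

With h = a·x + b·y + c and BH-01 as origin, the differences give:
  90·a + (-185)·b = -1.0
  (-110)·a + 130·b = +1.8
Eliminate b (×130 and ×(-185), subtract): -8650·a = 203.00 → a = ∂h/∂x = -0.02347
Back-substitute: b = ∂h/∂y = -0.006012.
h(684727, 4338909) = 110.0 + (-0.02347)·(205) + (-0.006012)·(365) = 110.0 -4.811 -2.194 = 102.995 m.

103.0 m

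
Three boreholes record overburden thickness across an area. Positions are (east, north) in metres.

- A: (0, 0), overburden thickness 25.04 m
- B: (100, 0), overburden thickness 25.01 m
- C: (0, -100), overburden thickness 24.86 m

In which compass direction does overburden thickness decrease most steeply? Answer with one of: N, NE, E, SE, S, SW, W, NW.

∂d/∂x = (25.01 − 25.04) / (100 − 0) = -0.0003000
∂d/∂y = (24.86 − 25.04) / (-100 − 0) = +0.001800
Steepest decrease is along −∇f = (+0.0003000 E, -0.001800 N) → south.

S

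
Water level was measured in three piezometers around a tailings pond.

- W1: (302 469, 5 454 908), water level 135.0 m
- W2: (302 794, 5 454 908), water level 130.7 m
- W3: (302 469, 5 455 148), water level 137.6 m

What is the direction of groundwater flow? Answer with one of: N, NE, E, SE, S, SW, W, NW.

∂h/∂x = (130.7 − 135.0) / (302794 − 302469) = -0.01323
∂h/∂y = (137.6 − 135.0) / (5455148 − 5454908) = +0.01083
Flow = −∇h = (+0.01323 east, -0.01083 north), which points southeast.

SE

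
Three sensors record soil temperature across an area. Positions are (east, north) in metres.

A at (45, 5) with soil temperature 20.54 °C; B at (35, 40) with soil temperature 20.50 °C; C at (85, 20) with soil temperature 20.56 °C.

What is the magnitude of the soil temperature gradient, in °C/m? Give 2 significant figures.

With T = a·x + b·y + c and A as origin, the differences give:
  (-10)·a + 35·b = -0.04
  40·a + 15·b = +0.02
Eliminate b (×15 and ×35, subtract): -1550·a = -1.300 → a = ∂T/∂x = +0.0008387
Back-substitute: b = ∂T/∂y = -0.0009032.
|∇f| = √(0.0008387² + -0.0009032²) = 0.001233 °C/m

0.0012 °C/m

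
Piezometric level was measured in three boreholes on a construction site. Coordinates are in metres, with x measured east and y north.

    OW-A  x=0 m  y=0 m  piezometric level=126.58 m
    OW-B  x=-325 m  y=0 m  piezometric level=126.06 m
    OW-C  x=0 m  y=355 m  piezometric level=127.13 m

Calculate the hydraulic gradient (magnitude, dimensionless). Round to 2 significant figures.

∂h/∂x = (126.06 − 126.58) / (-325 − 0) = +0.001600
∂h/∂y = (127.13 − 126.58) / (355 − 0) = +0.001549
|∇h| = √(0.001600² + 0.001549²) = 0.002227

0.0022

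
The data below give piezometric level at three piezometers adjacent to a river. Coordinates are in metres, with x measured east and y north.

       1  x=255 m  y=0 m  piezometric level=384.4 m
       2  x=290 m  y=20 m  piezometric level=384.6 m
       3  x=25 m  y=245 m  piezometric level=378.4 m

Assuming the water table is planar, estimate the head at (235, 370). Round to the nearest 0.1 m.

379.5 m

Taking 1 as reference: 2−1 = (35, 20, +0.2); 3−1 = (-230, 245, -6.0).
Solve a·Δx + b·Δy = Δh: det = 35·245 − (-230)·20 = 13175.
∂h/∂x = [(+0.2)·245 − (-6.0)·20] / 13175 = +0.01283
∂h/∂y = [35·(-6.0) − (-230)·(+0.2)] / 13175 = -0.01245
h(235, 370) = 384.4 + (+0.01283)·(-20) + (-0.01245)·(370) = 384.4 -0.257 -4.606 = 379.538 m.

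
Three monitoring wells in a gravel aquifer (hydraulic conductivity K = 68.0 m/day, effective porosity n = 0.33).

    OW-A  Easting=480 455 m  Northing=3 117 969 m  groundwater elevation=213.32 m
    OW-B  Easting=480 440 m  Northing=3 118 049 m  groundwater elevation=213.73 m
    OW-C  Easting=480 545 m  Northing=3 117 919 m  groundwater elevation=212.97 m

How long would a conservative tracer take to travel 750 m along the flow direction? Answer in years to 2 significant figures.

2.0 years

Three-point gradient (reference OW-A): Δ to OW-B = (-15, 80, +0.41), Δ to OW-C = (90, -50, -0.35).
∂h/∂x = -0.001163, ∂h/∂y = +0.004907 (det = -6450).
|∇h| = √(-0.001163² + 0.004907²) = 0.005043
Seepage velocity v = K·i/n = 68.0 × 0.005043 / 0.33 = 1.039 m/day.
t = 750 / 1.039 = 721.8 days = 1.98 years.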